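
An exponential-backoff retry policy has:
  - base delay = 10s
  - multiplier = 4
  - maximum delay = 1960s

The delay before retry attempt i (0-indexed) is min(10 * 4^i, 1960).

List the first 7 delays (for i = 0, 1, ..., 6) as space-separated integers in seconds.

Answer: 10 40 160 640 1960 1960 1960

Derivation:
Computing each delay:
  i=0: min(10*4^0, 1960) = 10
  i=1: min(10*4^1, 1960) = 40
  i=2: min(10*4^2, 1960) = 160
  i=3: min(10*4^3, 1960) = 640
  i=4: min(10*4^4, 1960) = 1960
  i=5: min(10*4^5, 1960) = 1960
  i=6: min(10*4^6, 1960) = 1960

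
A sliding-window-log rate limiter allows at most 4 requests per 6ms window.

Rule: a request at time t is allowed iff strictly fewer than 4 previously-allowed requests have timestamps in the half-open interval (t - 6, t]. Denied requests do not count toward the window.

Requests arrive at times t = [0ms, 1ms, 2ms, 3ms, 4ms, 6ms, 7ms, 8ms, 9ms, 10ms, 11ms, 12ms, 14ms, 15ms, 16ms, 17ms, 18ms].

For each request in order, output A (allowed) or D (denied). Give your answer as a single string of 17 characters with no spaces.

Tracking allowed requests in the window:
  req#1 t=0ms: ALLOW
  req#2 t=1ms: ALLOW
  req#3 t=2ms: ALLOW
  req#4 t=3ms: ALLOW
  req#5 t=4ms: DENY
  req#6 t=6ms: ALLOW
  req#7 t=7ms: ALLOW
  req#8 t=8ms: ALLOW
  req#9 t=9ms: ALLOW
  req#10 t=10ms: DENY
  req#11 t=11ms: DENY
  req#12 t=12ms: ALLOW
  req#13 t=14ms: ALLOW
  req#14 t=15ms: ALLOW
  req#15 t=16ms: ALLOW
  req#16 t=17ms: DENY
  req#17 t=18ms: ALLOW

Answer: AAAADAAAADDAAAADA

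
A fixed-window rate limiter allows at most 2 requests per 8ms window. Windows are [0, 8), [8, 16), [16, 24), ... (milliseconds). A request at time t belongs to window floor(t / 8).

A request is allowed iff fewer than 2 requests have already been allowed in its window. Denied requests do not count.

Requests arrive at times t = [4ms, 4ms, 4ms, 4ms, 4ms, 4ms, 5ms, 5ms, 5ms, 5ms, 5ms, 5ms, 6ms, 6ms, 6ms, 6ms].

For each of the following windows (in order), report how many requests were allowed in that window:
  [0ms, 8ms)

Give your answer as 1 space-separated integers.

Processing requests:
  req#1 t=4ms (window 0): ALLOW
  req#2 t=4ms (window 0): ALLOW
  req#3 t=4ms (window 0): DENY
  req#4 t=4ms (window 0): DENY
  req#5 t=4ms (window 0): DENY
  req#6 t=4ms (window 0): DENY
  req#7 t=5ms (window 0): DENY
  req#8 t=5ms (window 0): DENY
  req#9 t=5ms (window 0): DENY
  req#10 t=5ms (window 0): DENY
  req#11 t=5ms (window 0): DENY
  req#12 t=5ms (window 0): DENY
  req#13 t=6ms (window 0): DENY
  req#14 t=6ms (window 0): DENY
  req#15 t=6ms (window 0): DENY
  req#16 t=6ms (window 0): DENY

Allowed counts by window: 2

Answer: 2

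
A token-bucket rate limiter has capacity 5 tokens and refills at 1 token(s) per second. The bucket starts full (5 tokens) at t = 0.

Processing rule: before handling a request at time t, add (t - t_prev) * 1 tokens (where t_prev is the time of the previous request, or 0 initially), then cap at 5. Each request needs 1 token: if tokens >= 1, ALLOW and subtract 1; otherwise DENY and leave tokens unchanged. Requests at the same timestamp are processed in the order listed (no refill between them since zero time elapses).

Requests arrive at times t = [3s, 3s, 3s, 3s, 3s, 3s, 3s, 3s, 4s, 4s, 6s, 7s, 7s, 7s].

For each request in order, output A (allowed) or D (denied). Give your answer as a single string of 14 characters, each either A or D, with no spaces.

Simulating step by step:
  req#1 t=3s: ALLOW
  req#2 t=3s: ALLOW
  req#3 t=3s: ALLOW
  req#4 t=3s: ALLOW
  req#5 t=3s: ALLOW
  req#6 t=3s: DENY
  req#7 t=3s: DENY
  req#8 t=3s: DENY
  req#9 t=4s: ALLOW
  req#10 t=4s: DENY
  req#11 t=6s: ALLOW
  req#12 t=7s: ALLOW
  req#13 t=7s: ALLOW
  req#14 t=7s: DENY

Answer: AAAAADDDADAAAD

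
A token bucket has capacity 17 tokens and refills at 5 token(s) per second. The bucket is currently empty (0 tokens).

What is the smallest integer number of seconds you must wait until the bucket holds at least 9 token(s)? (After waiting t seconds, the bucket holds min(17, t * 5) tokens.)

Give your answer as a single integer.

Need t * 5 >= 9, so t >= 9/5.
Smallest integer t = ceil(9/5) = 2.

Answer: 2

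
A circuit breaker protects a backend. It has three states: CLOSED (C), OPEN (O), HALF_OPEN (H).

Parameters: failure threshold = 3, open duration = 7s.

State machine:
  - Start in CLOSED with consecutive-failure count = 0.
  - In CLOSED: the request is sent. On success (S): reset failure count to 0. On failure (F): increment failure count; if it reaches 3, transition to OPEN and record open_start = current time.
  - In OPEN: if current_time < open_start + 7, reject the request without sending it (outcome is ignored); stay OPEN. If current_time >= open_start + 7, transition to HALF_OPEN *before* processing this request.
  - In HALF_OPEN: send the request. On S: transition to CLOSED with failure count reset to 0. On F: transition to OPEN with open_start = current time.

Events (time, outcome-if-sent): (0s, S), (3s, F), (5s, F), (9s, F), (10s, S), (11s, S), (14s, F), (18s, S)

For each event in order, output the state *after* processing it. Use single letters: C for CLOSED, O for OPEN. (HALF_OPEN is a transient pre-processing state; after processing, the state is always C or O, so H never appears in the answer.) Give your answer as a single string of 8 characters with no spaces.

State after each event:
  event#1 t=0s outcome=S: state=CLOSED
  event#2 t=3s outcome=F: state=CLOSED
  event#3 t=5s outcome=F: state=CLOSED
  event#4 t=9s outcome=F: state=OPEN
  event#5 t=10s outcome=S: state=OPEN
  event#6 t=11s outcome=S: state=OPEN
  event#7 t=14s outcome=F: state=OPEN
  event#8 t=18s outcome=S: state=CLOSED

Answer: CCCOOOOC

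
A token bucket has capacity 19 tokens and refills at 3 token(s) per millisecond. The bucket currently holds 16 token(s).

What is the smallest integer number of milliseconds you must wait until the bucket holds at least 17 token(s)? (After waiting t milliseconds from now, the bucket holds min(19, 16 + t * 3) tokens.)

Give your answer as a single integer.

Need 16 + t * 3 >= 17, so t >= 1/3.
Smallest integer t = ceil(1/3) = 1.

Answer: 1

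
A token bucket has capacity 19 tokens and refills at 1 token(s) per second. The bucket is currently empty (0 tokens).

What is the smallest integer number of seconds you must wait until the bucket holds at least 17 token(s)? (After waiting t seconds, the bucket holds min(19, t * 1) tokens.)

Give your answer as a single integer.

Need t * 1 >= 17, so t >= 17/1.
Smallest integer t = ceil(17/1) = 17.

Answer: 17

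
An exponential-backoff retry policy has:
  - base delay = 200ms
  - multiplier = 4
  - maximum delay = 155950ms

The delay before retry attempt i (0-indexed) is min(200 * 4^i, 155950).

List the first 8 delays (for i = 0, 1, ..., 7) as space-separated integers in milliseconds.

Answer: 200 800 3200 12800 51200 155950 155950 155950

Derivation:
Computing each delay:
  i=0: min(200*4^0, 155950) = 200
  i=1: min(200*4^1, 155950) = 800
  i=2: min(200*4^2, 155950) = 3200
  i=3: min(200*4^3, 155950) = 12800
  i=4: min(200*4^4, 155950) = 51200
  i=5: min(200*4^5, 155950) = 155950
  i=6: min(200*4^6, 155950) = 155950
  i=7: min(200*4^7, 155950) = 155950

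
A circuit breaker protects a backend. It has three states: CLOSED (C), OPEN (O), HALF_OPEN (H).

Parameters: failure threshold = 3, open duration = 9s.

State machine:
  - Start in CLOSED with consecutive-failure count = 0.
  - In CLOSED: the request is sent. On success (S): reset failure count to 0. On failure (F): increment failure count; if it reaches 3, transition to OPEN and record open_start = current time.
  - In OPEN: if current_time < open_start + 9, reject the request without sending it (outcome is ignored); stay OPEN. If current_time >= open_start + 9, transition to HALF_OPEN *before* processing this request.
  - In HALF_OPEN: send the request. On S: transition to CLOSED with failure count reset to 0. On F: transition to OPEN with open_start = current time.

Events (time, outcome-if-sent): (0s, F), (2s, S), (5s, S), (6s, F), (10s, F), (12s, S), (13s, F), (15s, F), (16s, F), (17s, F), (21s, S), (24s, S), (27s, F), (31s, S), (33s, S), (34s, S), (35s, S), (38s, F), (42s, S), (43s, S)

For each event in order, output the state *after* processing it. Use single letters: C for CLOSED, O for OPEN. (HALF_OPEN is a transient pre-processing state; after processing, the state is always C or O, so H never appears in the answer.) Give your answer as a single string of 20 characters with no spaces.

Answer: CCCCCCCCOOOOOOOOOOOO

Derivation:
State after each event:
  event#1 t=0s outcome=F: state=CLOSED
  event#2 t=2s outcome=S: state=CLOSED
  event#3 t=5s outcome=S: state=CLOSED
  event#4 t=6s outcome=F: state=CLOSED
  event#5 t=10s outcome=F: state=CLOSED
  event#6 t=12s outcome=S: state=CLOSED
  event#7 t=13s outcome=F: state=CLOSED
  event#8 t=15s outcome=F: state=CLOSED
  event#9 t=16s outcome=F: state=OPEN
  event#10 t=17s outcome=F: state=OPEN
  event#11 t=21s outcome=S: state=OPEN
  event#12 t=24s outcome=S: state=OPEN
  event#13 t=27s outcome=F: state=OPEN
  event#14 t=31s outcome=S: state=OPEN
  event#15 t=33s outcome=S: state=OPEN
  event#16 t=34s outcome=S: state=OPEN
  event#17 t=35s outcome=S: state=OPEN
  event#18 t=38s outcome=F: state=OPEN
  event#19 t=42s outcome=S: state=OPEN
  event#20 t=43s outcome=S: state=OPEN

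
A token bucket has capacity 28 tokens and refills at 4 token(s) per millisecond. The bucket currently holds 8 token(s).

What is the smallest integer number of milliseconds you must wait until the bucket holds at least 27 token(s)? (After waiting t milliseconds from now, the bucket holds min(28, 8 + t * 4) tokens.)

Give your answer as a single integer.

Need 8 + t * 4 >= 27, so t >= 19/4.
Smallest integer t = ceil(19/4) = 5.

Answer: 5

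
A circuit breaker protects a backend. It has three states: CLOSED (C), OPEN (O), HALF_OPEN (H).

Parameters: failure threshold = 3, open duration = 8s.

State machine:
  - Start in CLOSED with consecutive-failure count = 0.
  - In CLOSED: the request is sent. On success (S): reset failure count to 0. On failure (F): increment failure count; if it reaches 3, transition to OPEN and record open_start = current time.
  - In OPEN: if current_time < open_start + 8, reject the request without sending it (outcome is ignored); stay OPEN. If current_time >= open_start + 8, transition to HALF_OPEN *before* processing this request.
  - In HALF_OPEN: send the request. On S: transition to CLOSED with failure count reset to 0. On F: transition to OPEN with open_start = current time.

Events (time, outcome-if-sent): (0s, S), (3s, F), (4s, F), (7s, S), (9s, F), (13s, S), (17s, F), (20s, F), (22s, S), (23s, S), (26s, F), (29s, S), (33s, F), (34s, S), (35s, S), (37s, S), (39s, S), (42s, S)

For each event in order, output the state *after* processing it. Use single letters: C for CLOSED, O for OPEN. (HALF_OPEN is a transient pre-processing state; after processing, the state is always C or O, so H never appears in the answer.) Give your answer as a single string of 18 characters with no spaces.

State after each event:
  event#1 t=0s outcome=S: state=CLOSED
  event#2 t=3s outcome=F: state=CLOSED
  event#3 t=4s outcome=F: state=CLOSED
  event#4 t=7s outcome=S: state=CLOSED
  event#5 t=9s outcome=F: state=CLOSED
  event#6 t=13s outcome=S: state=CLOSED
  event#7 t=17s outcome=F: state=CLOSED
  event#8 t=20s outcome=F: state=CLOSED
  event#9 t=22s outcome=S: state=CLOSED
  event#10 t=23s outcome=S: state=CLOSED
  event#11 t=26s outcome=F: state=CLOSED
  event#12 t=29s outcome=S: state=CLOSED
  event#13 t=33s outcome=F: state=CLOSED
  event#14 t=34s outcome=S: state=CLOSED
  event#15 t=35s outcome=S: state=CLOSED
  event#16 t=37s outcome=S: state=CLOSED
  event#17 t=39s outcome=S: state=CLOSED
  event#18 t=42s outcome=S: state=CLOSED

Answer: CCCCCCCCCCCCCCCCCC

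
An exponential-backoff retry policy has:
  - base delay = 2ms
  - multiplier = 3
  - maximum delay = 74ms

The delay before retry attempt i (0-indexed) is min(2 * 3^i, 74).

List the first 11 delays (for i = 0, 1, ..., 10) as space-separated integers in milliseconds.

Answer: 2 6 18 54 74 74 74 74 74 74 74

Derivation:
Computing each delay:
  i=0: min(2*3^0, 74) = 2
  i=1: min(2*3^1, 74) = 6
  i=2: min(2*3^2, 74) = 18
  i=3: min(2*3^3, 74) = 54
  i=4: min(2*3^4, 74) = 74
  i=5: min(2*3^5, 74) = 74
  i=6: min(2*3^6, 74) = 74
  i=7: min(2*3^7, 74) = 74
  i=8: min(2*3^8, 74) = 74
  i=9: min(2*3^9, 74) = 74
  i=10: min(2*3^10, 74) = 74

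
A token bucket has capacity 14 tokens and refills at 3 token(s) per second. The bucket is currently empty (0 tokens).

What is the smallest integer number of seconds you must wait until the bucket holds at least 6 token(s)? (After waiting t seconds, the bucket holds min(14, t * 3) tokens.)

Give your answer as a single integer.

Answer: 2

Derivation:
Need t * 3 >= 6, so t >= 6/3.
Smallest integer t = ceil(6/3) = 2.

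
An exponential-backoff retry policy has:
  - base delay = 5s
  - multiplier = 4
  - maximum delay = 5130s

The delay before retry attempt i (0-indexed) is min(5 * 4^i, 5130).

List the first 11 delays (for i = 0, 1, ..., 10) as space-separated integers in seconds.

Computing each delay:
  i=0: min(5*4^0, 5130) = 5
  i=1: min(5*4^1, 5130) = 20
  i=2: min(5*4^2, 5130) = 80
  i=3: min(5*4^3, 5130) = 320
  i=4: min(5*4^4, 5130) = 1280
  i=5: min(5*4^5, 5130) = 5120
  i=6: min(5*4^6, 5130) = 5130
  i=7: min(5*4^7, 5130) = 5130
  i=8: min(5*4^8, 5130) = 5130
  i=9: min(5*4^9, 5130) = 5130
  i=10: min(5*4^10, 5130) = 5130

Answer: 5 20 80 320 1280 5120 5130 5130 5130 5130 5130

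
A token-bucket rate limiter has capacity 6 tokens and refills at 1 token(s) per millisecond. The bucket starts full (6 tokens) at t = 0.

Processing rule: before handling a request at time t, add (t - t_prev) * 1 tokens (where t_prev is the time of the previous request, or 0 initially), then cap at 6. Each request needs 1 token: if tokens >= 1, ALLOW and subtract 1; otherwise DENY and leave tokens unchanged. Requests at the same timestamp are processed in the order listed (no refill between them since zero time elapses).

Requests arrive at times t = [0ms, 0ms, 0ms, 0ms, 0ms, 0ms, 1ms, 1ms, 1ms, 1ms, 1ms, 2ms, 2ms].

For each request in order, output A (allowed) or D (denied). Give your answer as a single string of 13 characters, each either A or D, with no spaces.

Answer: AAAAAAADDDDAD

Derivation:
Simulating step by step:
  req#1 t=0ms: ALLOW
  req#2 t=0ms: ALLOW
  req#3 t=0ms: ALLOW
  req#4 t=0ms: ALLOW
  req#5 t=0ms: ALLOW
  req#6 t=0ms: ALLOW
  req#7 t=1ms: ALLOW
  req#8 t=1ms: DENY
  req#9 t=1ms: DENY
  req#10 t=1ms: DENY
  req#11 t=1ms: DENY
  req#12 t=2ms: ALLOW
  req#13 t=2ms: DENY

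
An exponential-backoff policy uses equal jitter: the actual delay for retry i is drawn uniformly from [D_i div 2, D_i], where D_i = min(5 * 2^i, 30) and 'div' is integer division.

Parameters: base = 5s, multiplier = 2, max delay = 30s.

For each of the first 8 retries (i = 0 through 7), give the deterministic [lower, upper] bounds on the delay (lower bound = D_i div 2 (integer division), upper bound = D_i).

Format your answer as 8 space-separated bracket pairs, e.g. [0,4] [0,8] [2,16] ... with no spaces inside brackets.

Answer: [2,5] [5,10] [10,20] [15,30] [15,30] [15,30] [15,30] [15,30]

Derivation:
Computing bounds per retry:
  i=0: D_i=min(5*2^0,30)=5, bounds=[2,5]
  i=1: D_i=min(5*2^1,30)=10, bounds=[5,10]
  i=2: D_i=min(5*2^2,30)=20, bounds=[10,20]
  i=3: D_i=min(5*2^3,30)=30, bounds=[15,30]
  i=4: D_i=min(5*2^4,30)=30, bounds=[15,30]
  i=5: D_i=min(5*2^5,30)=30, bounds=[15,30]
  i=6: D_i=min(5*2^6,30)=30, bounds=[15,30]
  i=7: D_i=min(5*2^7,30)=30, bounds=[15,30]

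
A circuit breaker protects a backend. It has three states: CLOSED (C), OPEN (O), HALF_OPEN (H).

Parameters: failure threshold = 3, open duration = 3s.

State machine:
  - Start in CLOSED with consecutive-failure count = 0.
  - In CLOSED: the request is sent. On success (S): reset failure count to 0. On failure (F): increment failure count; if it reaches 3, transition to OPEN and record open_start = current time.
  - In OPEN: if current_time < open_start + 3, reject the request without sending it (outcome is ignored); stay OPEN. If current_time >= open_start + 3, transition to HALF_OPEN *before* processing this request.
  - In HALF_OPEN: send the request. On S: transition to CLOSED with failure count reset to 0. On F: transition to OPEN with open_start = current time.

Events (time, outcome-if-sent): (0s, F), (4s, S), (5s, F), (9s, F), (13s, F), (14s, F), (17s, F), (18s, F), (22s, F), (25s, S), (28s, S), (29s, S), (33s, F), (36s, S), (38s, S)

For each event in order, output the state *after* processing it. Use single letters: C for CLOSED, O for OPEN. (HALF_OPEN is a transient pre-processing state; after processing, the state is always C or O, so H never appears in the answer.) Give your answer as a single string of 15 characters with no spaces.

Answer: CCCCOOOOOCCCCCC

Derivation:
State after each event:
  event#1 t=0s outcome=F: state=CLOSED
  event#2 t=4s outcome=S: state=CLOSED
  event#3 t=5s outcome=F: state=CLOSED
  event#4 t=9s outcome=F: state=CLOSED
  event#5 t=13s outcome=F: state=OPEN
  event#6 t=14s outcome=F: state=OPEN
  event#7 t=17s outcome=F: state=OPEN
  event#8 t=18s outcome=F: state=OPEN
  event#9 t=22s outcome=F: state=OPEN
  event#10 t=25s outcome=S: state=CLOSED
  event#11 t=28s outcome=S: state=CLOSED
  event#12 t=29s outcome=S: state=CLOSED
  event#13 t=33s outcome=F: state=CLOSED
  event#14 t=36s outcome=S: state=CLOSED
  event#15 t=38s outcome=S: state=CLOSED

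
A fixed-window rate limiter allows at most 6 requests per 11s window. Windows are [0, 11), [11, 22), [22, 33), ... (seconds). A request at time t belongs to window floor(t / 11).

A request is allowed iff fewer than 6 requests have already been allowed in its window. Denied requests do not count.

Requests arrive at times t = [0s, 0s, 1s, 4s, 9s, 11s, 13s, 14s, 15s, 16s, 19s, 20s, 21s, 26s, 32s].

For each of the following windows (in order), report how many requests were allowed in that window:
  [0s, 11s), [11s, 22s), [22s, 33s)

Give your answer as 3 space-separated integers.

Answer: 5 6 2

Derivation:
Processing requests:
  req#1 t=0s (window 0): ALLOW
  req#2 t=0s (window 0): ALLOW
  req#3 t=1s (window 0): ALLOW
  req#4 t=4s (window 0): ALLOW
  req#5 t=9s (window 0): ALLOW
  req#6 t=11s (window 1): ALLOW
  req#7 t=13s (window 1): ALLOW
  req#8 t=14s (window 1): ALLOW
  req#9 t=15s (window 1): ALLOW
  req#10 t=16s (window 1): ALLOW
  req#11 t=19s (window 1): ALLOW
  req#12 t=20s (window 1): DENY
  req#13 t=21s (window 1): DENY
  req#14 t=26s (window 2): ALLOW
  req#15 t=32s (window 2): ALLOW

Allowed counts by window: 5 6 2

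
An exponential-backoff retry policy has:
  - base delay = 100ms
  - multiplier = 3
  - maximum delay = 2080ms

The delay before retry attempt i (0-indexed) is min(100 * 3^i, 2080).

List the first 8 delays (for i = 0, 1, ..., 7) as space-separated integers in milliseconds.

Computing each delay:
  i=0: min(100*3^0, 2080) = 100
  i=1: min(100*3^1, 2080) = 300
  i=2: min(100*3^2, 2080) = 900
  i=3: min(100*3^3, 2080) = 2080
  i=4: min(100*3^4, 2080) = 2080
  i=5: min(100*3^5, 2080) = 2080
  i=6: min(100*3^6, 2080) = 2080
  i=7: min(100*3^7, 2080) = 2080

Answer: 100 300 900 2080 2080 2080 2080 2080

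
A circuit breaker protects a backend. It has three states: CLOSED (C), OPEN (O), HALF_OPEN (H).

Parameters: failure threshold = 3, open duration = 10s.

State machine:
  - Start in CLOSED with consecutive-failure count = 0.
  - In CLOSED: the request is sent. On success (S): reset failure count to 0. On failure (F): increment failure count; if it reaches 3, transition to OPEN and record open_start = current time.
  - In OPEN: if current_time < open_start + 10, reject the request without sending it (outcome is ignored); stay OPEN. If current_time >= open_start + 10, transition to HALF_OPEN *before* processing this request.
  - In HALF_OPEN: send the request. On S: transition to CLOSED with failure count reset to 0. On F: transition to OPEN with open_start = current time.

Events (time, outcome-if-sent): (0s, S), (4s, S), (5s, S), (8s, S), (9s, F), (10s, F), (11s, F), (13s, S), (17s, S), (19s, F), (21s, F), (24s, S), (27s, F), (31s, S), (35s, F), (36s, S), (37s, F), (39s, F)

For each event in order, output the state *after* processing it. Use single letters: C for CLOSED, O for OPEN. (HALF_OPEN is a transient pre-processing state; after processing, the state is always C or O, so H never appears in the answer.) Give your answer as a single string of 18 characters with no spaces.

State after each event:
  event#1 t=0s outcome=S: state=CLOSED
  event#2 t=4s outcome=S: state=CLOSED
  event#3 t=5s outcome=S: state=CLOSED
  event#4 t=8s outcome=S: state=CLOSED
  event#5 t=9s outcome=F: state=CLOSED
  event#6 t=10s outcome=F: state=CLOSED
  event#7 t=11s outcome=F: state=OPEN
  event#8 t=13s outcome=S: state=OPEN
  event#9 t=17s outcome=S: state=OPEN
  event#10 t=19s outcome=F: state=OPEN
  event#11 t=21s outcome=F: state=OPEN
  event#12 t=24s outcome=S: state=OPEN
  event#13 t=27s outcome=F: state=OPEN
  event#14 t=31s outcome=S: state=CLOSED
  event#15 t=35s outcome=F: state=CLOSED
  event#16 t=36s outcome=S: state=CLOSED
  event#17 t=37s outcome=F: state=CLOSED
  event#18 t=39s outcome=F: state=CLOSED

Answer: CCCCCCOOOOOOOCCCCC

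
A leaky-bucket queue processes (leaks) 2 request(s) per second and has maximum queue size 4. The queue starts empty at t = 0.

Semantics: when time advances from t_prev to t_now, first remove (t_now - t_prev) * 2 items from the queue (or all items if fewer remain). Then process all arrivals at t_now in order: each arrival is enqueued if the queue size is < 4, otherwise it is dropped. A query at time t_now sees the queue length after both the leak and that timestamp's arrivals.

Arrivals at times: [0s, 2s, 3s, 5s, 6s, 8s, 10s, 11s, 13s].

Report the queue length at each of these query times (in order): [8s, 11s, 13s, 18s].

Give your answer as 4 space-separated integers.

Queue lengths at query times:
  query t=8s: backlog = 1
  query t=11s: backlog = 1
  query t=13s: backlog = 1
  query t=18s: backlog = 0

Answer: 1 1 1 0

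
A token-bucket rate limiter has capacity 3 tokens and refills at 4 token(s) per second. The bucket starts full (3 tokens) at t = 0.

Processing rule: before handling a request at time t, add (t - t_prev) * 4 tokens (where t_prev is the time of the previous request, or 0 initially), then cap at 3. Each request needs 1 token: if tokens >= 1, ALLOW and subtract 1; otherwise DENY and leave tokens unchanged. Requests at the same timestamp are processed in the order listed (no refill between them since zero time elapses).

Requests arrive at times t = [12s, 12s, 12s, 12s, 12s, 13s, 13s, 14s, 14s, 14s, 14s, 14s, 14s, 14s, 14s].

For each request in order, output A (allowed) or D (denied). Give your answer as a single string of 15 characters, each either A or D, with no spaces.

Answer: AAADDAAAAADDDDD

Derivation:
Simulating step by step:
  req#1 t=12s: ALLOW
  req#2 t=12s: ALLOW
  req#3 t=12s: ALLOW
  req#4 t=12s: DENY
  req#5 t=12s: DENY
  req#6 t=13s: ALLOW
  req#7 t=13s: ALLOW
  req#8 t=14s: ALLOW
  req#9 t=14s: ALLOW
  req#10 t=14s: ALLOW
  req#11 t=14s: DENY
  req#12 t=14s: DENY
  req#13 t=14s: DENY
  req#14 t=14s: DENY
  req#15 t=14s: DENY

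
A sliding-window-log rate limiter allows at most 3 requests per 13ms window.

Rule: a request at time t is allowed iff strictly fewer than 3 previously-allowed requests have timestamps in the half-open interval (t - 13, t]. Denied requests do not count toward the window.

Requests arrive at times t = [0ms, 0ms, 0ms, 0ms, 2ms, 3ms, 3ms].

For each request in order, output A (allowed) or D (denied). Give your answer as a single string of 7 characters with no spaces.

Answer: AAADDDD

Derivation:
Tracking allowed requests in the window:
  req#1 t=0ms: ALLOW
  req#2 t=0ms: ALLOW
  req#3 t=0ms: ALLOW
  req#4 t=0ms: DENY
  req#5 t=2ms: DENY
  req#6 t=3ms: DENY
  req#7 t=3ms: DENY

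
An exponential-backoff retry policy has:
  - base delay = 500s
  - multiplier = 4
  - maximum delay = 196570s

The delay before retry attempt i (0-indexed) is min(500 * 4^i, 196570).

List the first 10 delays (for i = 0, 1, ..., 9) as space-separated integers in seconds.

Answer: 500 2000 8000 32000 128000 196570 196570 196570 196570 196570

Derivation:
Computing each delay:
  i=0: min(500*4^0, 196570) = 500
  i=1: min(500*4^1, 196570) = 2000
  i=2: min(500*4^2, 196570) = 8000
  i=3: min(500*4^3, 196570) = 32000
  i=4: min(500*4^4, 196570) = 128000
  i=5: min(500*4^5, 196570) = 196570
  i=6: min(500*4^6, 196570) = 196570
  i=7: min(500*4^7, 196570) = 196570
  i=8: min(500*4^8, 196570) = 196570
  i=9: min(500*4^9, 196570) = 196570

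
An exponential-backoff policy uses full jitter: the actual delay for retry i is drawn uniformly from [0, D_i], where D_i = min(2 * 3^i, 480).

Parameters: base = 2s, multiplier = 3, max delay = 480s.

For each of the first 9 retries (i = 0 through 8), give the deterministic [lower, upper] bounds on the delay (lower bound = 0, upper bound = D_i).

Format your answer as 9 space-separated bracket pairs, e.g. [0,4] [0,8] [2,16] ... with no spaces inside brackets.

Answer: [0,2] [0,6] [0,18] [0,54] [0,162] [0,480] [0,480] [0,480] [0,480]

Derivation:
Computing bounds per retry:
  i=0: D_i=min(2*3^0,480)=2, bounds=[0,2]
  i=1: D_i=min(2*3^1,480)=6, bounds=[0,6]
  i=2: D_i=min(2*3^2,480)=18, bounds=[0,18]
  i=3: D_i=min(2*3^3,480)=54, bounds=[0,54]
  i=4: D_i=min(2*3^4,480)=162, bounds=[0,162]
  i=5: D_i=min(2*3^5,480)=480, bounds=[0,480]
  i=6: D_i=min(2*3^6,480)=480, bounds=[0,480]
  i=7: D_i=min(2*3^7,480)=480, bounds=[0,480]
  i=8: D_i=min(2*3^8,480)=480, bounds=[0,480]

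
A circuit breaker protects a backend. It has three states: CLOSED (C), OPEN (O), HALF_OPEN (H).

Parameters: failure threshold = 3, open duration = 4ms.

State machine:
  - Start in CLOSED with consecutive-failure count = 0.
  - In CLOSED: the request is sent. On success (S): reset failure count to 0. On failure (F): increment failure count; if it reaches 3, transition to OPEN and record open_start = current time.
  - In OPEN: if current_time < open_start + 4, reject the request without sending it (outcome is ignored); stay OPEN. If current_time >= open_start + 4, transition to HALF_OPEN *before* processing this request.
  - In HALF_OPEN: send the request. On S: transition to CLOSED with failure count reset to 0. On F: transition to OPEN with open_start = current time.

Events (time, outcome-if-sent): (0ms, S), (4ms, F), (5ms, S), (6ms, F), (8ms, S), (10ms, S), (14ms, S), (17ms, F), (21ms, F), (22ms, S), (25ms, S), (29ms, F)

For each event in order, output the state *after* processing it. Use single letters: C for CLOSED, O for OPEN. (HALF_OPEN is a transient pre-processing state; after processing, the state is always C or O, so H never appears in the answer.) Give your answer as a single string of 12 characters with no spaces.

Answer: CCCCCCCCCCCC

Derivation:
State after each event:
  event#1 t=0ms outcome=S: state=CLOSED
  event#2 t=4ms outcome=F: state=CLOSED
  event#3 t=5ms outcome=S: state=CLOSED
  event#4 t=6ms outcome=F: state=CLOSED
  event#5 t=8ms outcome=S: state=CLOSED
  event#6 t=10ms outcome=S: state=CLOSED
  event#7 t=14ms outcome=S: state=CLOSED
  event#8 t=17ms outcome=F: state=CLOSED
  event#9 t=21ms outcome=F: state=CLOSED
  event#10 t=22ms outcome=S: state=CLOSED
  event#11 t=25ms outcome=S: state=CLOSED
  event#12 t=29ms outcome=F: state=CLOSED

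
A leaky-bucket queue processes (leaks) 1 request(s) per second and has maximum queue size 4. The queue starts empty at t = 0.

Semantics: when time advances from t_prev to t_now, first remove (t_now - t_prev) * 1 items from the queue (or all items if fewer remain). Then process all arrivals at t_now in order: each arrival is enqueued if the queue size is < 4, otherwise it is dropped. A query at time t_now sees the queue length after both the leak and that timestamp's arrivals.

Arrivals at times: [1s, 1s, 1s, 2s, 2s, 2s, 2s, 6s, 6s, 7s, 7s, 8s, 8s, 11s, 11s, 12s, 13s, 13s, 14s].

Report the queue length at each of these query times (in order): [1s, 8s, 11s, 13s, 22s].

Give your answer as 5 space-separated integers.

Answer: 3 4 3 4 0

Derivation:
Queue lengths at query times:
  query t=1s: backlog = 3
  query t=8s: backlog = 4
  query t=11s: backlog = 3
  query t=13s: backlog = 4
  query t=22s: backlog = 0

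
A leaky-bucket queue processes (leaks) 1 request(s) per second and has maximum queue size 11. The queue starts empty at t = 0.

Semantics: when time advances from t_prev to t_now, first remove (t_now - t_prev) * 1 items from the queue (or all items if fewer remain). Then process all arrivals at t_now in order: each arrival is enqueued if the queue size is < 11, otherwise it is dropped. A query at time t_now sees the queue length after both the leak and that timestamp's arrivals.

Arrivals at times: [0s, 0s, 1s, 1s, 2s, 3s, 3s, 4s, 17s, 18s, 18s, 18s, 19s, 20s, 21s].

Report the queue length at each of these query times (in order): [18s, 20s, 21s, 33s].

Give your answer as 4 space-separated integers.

Queue lengths at query times:
  query t=18s: backlog = 3
  query t=20s: backlog = 3
  query t=21s: backlog = 3
  query t=33s: backlog = 0

Answer: 3 3 3 0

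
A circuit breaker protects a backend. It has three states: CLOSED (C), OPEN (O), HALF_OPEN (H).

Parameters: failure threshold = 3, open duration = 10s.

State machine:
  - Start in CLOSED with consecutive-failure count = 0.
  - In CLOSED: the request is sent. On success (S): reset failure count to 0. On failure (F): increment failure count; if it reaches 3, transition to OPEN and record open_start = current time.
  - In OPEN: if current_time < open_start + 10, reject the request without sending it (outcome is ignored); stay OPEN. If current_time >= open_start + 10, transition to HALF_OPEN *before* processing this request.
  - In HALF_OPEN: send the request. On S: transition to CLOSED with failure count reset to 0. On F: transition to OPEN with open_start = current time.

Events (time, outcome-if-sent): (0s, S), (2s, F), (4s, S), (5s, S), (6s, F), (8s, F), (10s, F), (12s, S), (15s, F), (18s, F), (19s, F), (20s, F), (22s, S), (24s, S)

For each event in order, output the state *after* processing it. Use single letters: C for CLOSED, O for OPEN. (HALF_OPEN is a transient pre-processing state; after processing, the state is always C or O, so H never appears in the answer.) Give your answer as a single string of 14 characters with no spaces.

Answer: CCCCCCOOOOOOOO

Derivation:
State after each event:
  event#1 t=0s outcome=S: state=CLOSED
  event#2 t=2s outcome=F: state=CLOSED
  event#3 t=4s outcome=S: state=CLOSED
  event#4 t=5s outcome=S: state=CLOSED
  event#5 t=6s outcome=F: state=CLOSED
  event#6 t=8s outcome=F: state=CLOSED
  event#7 t=10s outcome=F: state=OPEN
  event#8 t=12s outcome=S: state=OPEN
  event#9 t=15s outcome=F: state=OPEN
  event#10 t=18s outcome=F: state=OPEN
  event#11 t=19s outcome=F: state=OPEN
  event#12 t=20s outcome=F: state=OPEN
  event#13 t=22s outcome=S: state=OPEN
  event#14 t=24s outcome=S: state=OPEN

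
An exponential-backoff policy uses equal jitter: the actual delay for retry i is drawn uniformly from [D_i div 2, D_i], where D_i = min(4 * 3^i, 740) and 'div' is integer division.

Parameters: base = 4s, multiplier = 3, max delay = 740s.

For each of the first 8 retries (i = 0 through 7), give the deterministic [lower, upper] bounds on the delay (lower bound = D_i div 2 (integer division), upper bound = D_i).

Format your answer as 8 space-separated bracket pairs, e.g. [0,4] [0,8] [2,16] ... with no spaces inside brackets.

Computing bounds per retry:
  i=0: D_i=min(4*3^0,740)=4, bounds=[2,4]
  i=1: D_i=min(4*3^1,740)=12, bounds=[6,12]
  i=2: D_i=min(4*3^2,740)=36, bounds=[18,36]
  i=3: D_i=min(4*3^3,740)=108, bounds=[54,108]
  i=4: D_i=min(4*3^4,740)=324, bounds=[162,324]
  i=5: D_i=min(4*3^5,740)=740, bounds=[370,740]
  i=6: D_i=min(4*3^6,740)=740, bounds=[370,740]
  i=7: D_i=min(4*3^7,740)=740, bounds=[370,740]

Answer: [2,4] [6,12] [18,36] [54,108] [162,324] [370,740] [370,740] [370,740]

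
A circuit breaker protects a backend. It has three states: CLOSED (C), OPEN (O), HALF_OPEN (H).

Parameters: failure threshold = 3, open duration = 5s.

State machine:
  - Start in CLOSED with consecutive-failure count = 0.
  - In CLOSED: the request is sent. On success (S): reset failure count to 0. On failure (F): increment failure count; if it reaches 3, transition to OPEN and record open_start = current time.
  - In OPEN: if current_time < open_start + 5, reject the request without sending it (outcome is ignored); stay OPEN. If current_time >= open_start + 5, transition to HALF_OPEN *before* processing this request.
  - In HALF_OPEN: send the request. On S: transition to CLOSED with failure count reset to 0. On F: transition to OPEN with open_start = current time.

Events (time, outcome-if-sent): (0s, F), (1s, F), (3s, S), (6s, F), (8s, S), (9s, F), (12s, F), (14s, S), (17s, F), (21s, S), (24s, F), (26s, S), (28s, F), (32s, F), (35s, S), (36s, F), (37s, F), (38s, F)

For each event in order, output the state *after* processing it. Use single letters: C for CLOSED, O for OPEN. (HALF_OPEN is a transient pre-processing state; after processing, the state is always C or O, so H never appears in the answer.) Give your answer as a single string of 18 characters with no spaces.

Answer: CCCCCCCCCCCCCCCCCO

Derivation:
State after each event:
  event#1 t=0s outcome=F: state=CLOSED
  event#2 t=1s outcome=F: state=CLOSED
  event#3 t=3s outcome=S: state=CLOSED
  event#4 t=6s outcome=F: state=CLOSED
  event#5 t=8s outcome=S: state=CLOSED
  event#6 t=9s outcome=F: state=CLOSED
  event#7 t=12s outcome=F: state=CLOSED
  event#8 t=14s outcome=S: state=CLOSED
  event#9 t=17s outcome=F: state=CLOSED
  event#10 t=21s outcome=S: state=CLOSED
  event#11 t=24s outcome=F: state=CLOSED
  event#12 t=26s outcome=S: state=CLOSED
  event#13 t=28s outcome=F: state=CLOSED
  event#14 t=32s outcome=F: state=CLOSED
  event#15 t=35s outcome=S: state=CLOSED
  event#16 t=36s outcome=F: state=CLOSED
  event#17 t=37s outcome=F: state=CLOSED
  event#18 t=38s outcome=F: state=OPEN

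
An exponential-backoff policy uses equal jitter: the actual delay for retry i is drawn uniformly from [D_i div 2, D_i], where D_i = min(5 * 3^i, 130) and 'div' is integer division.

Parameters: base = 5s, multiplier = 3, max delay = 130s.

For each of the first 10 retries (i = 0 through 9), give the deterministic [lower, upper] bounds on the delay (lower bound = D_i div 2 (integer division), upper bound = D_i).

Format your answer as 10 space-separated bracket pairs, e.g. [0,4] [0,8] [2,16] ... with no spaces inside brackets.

Computing bounds per retry:
  i=0: D_i=min(5*3^0,130)=5, bounds=[2,5]
  i=1: D_i=min(5*3^1,130)=15, bounds=[7,15]
  i=2: D_i=min(5*3^2,130)=45, bounds=[22,45]
  i=3: D_i=min(5*3^3,130)=130, bounds=[65,130]
  i=4: D_i=min(5*3^4,130)=130, bounds=[65,130]
  i=5: D_i=min(5*3^5,130)=130, bounds=[65,130]
  i=6: D_i=min(5*3^6,130)=130, bounds=[65,130]
  i=7: D_i=min(5*3^7,130)=130, bounds=[65,130]
  i=8: D_i=min(5*3^8,130)=130, bounds=[65,130]
  i=9: D_i=min(5*3^9,130)=130, bounds=[65,130]

Answer: [2,5] [7,15] [22,45] [65,130] [65,130] [65,130] [65,130] [65,130] [65,130] [65,130]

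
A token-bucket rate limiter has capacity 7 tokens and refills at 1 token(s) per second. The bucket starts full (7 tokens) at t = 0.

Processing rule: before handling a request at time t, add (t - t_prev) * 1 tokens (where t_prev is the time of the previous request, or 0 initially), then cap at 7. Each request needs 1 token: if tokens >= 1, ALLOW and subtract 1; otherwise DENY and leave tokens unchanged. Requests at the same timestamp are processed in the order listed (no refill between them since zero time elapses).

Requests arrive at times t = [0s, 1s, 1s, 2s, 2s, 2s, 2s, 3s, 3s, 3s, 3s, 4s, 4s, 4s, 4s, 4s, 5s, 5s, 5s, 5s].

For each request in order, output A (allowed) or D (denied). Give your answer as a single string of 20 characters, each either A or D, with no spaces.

Answer: AAAAAAAAAADADDDDADDD

Derivation:
Simulating step by step:
  req#1 t=0s: ALLOW
  req#2 t=1s: ALLOW
  req#3 t=1s: ALLOW
  req#4 t=2s: ALLOW
  req#5 t=2s: ALLOW
  req#6 t=2s: ALLOW
  req#7 t=2s: ALLOW
  req#8 t=3s: ALLOW
  req#9 t=3s: ALLOW
  req#10 t=3s: ALLOW
  req#11 t=3s: DENY
  req#12 t=4s: ALLOW
  req#13 t=4s: DENY
  req#14 t=4s: DENY
  req#15 t=4s: DENY
  req#16 t=4s: DENY
  req#17 t=5s: ALLOW
  req#18 t=5s: DENY
  req#19 t=5s: DENY
  req#20 t=5s: DENY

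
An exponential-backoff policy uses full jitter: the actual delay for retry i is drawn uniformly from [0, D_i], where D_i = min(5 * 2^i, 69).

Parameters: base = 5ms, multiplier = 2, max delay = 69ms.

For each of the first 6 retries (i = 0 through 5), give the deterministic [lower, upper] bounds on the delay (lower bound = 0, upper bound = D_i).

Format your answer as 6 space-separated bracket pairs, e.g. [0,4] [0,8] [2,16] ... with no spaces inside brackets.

Computing bounds per retry:
  i=0: D_i=min(5*2^0,69)=5, bounds=[0,5]
  i=1: D_i=min(5*2^1,69)=10, bounds=[0,10]
  i=2: D_i=min(5*2^2,69)=20, bounds=[0,20]
  i=3: D_i=min(5*2^3,69)=40, bounds=[0,40]
  i=4: D_i=min(5*2^4,69)=69, bounds=[0,69]
  i=5: D_i=min(5*2^5,69)=69, bounds=[0,69]

Answer: [0,5] [0,10] [0,20] [0,40] [0,69] [0,69]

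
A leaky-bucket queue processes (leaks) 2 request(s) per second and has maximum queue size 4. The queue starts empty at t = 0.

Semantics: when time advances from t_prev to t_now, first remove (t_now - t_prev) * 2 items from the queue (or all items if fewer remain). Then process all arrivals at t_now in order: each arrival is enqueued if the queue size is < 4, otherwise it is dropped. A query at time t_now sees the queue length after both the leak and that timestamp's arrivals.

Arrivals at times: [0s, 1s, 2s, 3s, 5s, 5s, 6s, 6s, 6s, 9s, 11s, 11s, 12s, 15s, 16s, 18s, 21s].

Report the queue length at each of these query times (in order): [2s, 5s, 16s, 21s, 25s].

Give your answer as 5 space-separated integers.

Answer: 1 2 1 1 0

Derivation:
Queue lengths at query times:
  query t=2s: backlog = 1
  query t=5s: backlog = 2
  query t=16s: backlog = 1
  query t=21s: backlog = 1
  query t=25s: backlog = 0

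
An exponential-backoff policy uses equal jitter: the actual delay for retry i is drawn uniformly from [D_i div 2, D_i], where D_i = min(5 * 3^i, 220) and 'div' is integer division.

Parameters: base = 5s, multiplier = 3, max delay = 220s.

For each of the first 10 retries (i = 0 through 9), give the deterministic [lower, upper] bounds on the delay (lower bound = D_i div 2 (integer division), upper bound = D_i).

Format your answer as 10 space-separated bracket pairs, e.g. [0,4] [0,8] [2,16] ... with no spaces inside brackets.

Answer: [2,5] [7,15] [22,45] [67,135] [110,220] [110,220] [110,220] [110,220] [110,220] [110,220]

Derivation:
Computing bounds per retry:
  i=0: D_i=min(5*3^0,220)=5, bounds=[2,5]
  i=1: D_i=min(5*3^1,220)=15, bounds=[7,15]
  i=2: D_i=min(5*3^2,220)=45, bounds=[22,45]
  i=3: D_i=min(5*3^3,220)=135, bounds=[67,135]
  i=4: D_i=min(5*3^4,220)=220, bounds=[110,220]
  i=5: D_i=min(5*3^5,220)=220, bounds=[110,220]
  i=6: D_i=min(5*3^6,220)=220, bounds=[110,220]
  i=7: D_i=min(5*3^7,220)=220, bounds=[110,220]
  i=8: D_i=min(5*3^8,220)=220, bounds=[110,220]
  i=9: D_i=min(5*3^9,220)=220, bounds=[110,220]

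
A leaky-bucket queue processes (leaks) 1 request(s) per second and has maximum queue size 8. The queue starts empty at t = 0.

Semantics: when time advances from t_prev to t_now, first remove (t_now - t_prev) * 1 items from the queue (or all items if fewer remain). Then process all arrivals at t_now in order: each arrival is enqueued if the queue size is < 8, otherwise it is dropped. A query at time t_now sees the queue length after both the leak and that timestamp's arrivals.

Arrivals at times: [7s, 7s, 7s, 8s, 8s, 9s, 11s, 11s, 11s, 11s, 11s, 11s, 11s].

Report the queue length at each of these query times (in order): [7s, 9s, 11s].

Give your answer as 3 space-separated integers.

Queue lengths at query times:
  query t=7s: backlog = 3
  query t=9s: backlog = 4
  query t=11s: backlog = 8

Answer: 3 4 8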